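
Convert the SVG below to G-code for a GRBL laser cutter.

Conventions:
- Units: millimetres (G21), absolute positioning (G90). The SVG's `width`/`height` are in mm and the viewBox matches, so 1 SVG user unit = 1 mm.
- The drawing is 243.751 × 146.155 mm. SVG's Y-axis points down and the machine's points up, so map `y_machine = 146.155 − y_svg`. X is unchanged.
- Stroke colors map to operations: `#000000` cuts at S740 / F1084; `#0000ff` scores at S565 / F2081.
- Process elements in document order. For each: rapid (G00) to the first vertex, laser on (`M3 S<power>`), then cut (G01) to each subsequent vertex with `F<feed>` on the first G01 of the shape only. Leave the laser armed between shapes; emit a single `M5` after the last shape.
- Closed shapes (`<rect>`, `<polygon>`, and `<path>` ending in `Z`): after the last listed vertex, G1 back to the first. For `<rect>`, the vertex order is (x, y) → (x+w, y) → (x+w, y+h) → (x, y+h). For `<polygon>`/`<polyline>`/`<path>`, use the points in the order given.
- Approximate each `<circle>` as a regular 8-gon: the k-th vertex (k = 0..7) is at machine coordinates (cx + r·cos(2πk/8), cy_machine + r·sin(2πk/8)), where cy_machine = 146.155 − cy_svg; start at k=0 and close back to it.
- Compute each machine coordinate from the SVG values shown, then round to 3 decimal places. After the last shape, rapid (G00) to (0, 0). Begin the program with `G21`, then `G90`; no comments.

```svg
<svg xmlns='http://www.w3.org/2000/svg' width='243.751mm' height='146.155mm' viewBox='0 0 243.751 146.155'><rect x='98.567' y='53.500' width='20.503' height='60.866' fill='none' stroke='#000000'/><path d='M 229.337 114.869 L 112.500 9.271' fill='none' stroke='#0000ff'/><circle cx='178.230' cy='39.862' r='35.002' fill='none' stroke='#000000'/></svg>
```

G21
G90
G00 X98.567 Y92.655
M3 S740
G01 X119.070 Y92.655 F1084
G01 X119.070 Y31.789
G01 X98.567 Y31.789
G01 X98.567 Y92.655
G00 X229.337 Y31.286
M3 S565
G01 X112.500 Y136.884 F2081
G00 X213.232 Y106.293
M3 S740
G01 X202.980 Y131.043 F1084
G01 X178.230 Y141.295
G01 X153.480 Y131.043
G01 X143.228 Y106.293
G01 X153.480 Y81.543
G01 X178.230 Y71.291
G01 X202.980 Y81.543
G01 X213.232 Y106.293
M5
G00 X0.000 Y0.000

1 u = 1 mm; y_m = 146.155 − y.

[1] `<rect>` rectangle, #000000→cut S740 F1084: (98.567,92.655) → (119.070,92.655) → (119.070,31.789) → (98.567,31.789) → (98.567,92.655) (closed)

[2] `<path>` line segment, #0000ff→score S565 F2081: (229.337,31.286) → (112.500,136.884)

[3] `<circle>` circle, #000000→cut S740 F1084: (213.232,106.293) → (202.980,131.043) → (178.230,141.295) → (153.480,131.043) → (143.228,106.293) → (153.480,81.543) → (178.230,71.291) → (202.980,81.543) → (213.232,106.293) (closed)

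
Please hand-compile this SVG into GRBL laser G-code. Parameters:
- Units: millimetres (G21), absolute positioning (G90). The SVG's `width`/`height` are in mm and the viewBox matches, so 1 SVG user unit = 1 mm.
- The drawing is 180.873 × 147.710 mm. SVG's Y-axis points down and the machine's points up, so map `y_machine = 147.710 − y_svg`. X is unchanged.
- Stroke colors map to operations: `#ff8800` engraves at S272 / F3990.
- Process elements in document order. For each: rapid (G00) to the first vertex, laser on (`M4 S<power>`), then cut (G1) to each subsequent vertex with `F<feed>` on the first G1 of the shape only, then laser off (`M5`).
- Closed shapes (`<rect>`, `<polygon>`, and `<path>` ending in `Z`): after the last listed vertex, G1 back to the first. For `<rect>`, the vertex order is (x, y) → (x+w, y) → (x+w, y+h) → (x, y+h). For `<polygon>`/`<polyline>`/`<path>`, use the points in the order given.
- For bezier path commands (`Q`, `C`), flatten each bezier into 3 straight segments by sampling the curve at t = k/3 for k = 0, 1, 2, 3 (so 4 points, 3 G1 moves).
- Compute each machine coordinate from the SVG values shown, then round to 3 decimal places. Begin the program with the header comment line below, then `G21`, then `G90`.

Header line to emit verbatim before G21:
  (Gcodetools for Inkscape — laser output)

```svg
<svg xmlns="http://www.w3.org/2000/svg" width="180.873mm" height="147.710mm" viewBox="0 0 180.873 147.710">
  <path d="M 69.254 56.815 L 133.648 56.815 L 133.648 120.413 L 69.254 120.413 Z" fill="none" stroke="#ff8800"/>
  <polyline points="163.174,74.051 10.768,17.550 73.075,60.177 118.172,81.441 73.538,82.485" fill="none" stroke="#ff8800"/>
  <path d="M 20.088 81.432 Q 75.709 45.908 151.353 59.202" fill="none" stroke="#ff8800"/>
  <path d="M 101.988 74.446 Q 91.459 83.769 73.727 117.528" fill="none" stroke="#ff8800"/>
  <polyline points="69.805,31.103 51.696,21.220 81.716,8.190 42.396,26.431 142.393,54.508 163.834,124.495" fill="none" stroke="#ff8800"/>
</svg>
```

(Gcodetools for Inkscape — laser output)
G21
G90
G00 X69.254 Y90.895
M4 S272
G1 X133.648 Y90.895 F3990
G1 X133.648 Y27.297
G1 X69.254 Y27.297
G1 X69.254 Y90.895
M5
G00 X163.174 Y73.659
M4 S272
G1 X10.768 Y130.160 F3990
G1 X73.075 Y87.533
G1 X118.172 Y66.269
G1 X73.538 Y65.225
M5
G00 X20.088 Y66.278
M4 S272
G1 X59.393 Y84.536 F3990
G1 X103.148 Y91.946
G1 X151.353 Y88.508
M5
G00 X101.988 Y73.264
M4 S272
G1 X94.168 Y64.334 F3990
G1 X84.748 Y49.973
G1 X73.727 Y30.182
M5
G00 X69.805 Y116.607
M4 S272
G1 X51.696 Y126.490 F3990
G1 X81.716 Y139.520
G1 X42.396 Y121.279
G1 X142.393 Y93.202
G1 X163.834 Y23.215
M5

1 u = 1 mm; y_m = 147.710 − y.

[1] `<path>` rectangle, #ff8800→engrave S272 F3990: (69.254,90.895) → (133.648,90.895) → (133.648,27.297) → (69.254,27.297) → (69.254,90.895) (closed)

[2] `<polyline>` open polyline, #ff8800→engrave S272 F3990: (163.174,73.659) → (10.768,130.160) → (73.075,87.533) → (118.172,66.269) → (73.538,65.225)

[3] `<path>` quadratic bezier, #ff8800→engrave S272 F3990: (20.088,66.278) → (59.393,84.536) → (103.148,91.946) → (151.353,88.508)

[4] `<path>` quadratic bezier, #ff8800→engrave S272 F3990: (101.988,73.264) → (94.168,64.334) → (84.748,49.973) → (73.727,30.182)

[5] `<polyline>` open polyline, #ff8800→engrave S272 F3990: (69.805,116.607) → (51.696,126.490) → (81.716,139.520) → (42.396,121.279) → (142.393,93.202) → (163.834,23.215)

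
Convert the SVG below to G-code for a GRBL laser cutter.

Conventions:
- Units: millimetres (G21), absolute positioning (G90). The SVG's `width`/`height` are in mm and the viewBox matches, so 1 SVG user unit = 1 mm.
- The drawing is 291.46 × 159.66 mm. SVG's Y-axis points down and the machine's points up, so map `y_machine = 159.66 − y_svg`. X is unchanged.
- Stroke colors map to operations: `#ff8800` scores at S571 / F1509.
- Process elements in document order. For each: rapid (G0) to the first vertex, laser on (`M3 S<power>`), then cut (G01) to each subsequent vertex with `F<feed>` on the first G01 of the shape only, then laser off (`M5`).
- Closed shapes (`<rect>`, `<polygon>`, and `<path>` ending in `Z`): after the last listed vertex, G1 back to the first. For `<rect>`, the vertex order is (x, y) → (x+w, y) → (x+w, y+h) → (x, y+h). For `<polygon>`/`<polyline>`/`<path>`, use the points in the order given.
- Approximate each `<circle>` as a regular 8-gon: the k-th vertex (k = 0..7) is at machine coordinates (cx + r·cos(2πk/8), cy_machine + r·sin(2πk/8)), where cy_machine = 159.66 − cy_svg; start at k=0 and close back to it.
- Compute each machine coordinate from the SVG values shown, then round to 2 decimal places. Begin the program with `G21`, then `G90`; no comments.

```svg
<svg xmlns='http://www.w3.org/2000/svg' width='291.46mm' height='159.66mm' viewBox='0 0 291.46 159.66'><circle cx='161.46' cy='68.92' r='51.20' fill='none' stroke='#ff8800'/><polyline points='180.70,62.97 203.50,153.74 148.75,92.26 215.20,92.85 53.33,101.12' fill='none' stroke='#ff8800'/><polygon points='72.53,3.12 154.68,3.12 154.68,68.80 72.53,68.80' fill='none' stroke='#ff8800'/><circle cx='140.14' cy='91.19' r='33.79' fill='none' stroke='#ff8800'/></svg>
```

G21
G90
G0 X212.66 Y90.74
M3 S571
G01 X197.66 Y126.94 F1509
G01 X161.46 Y141.94
G01 X125.26 Y126.94
G01 X110.26 Y90.74
G01 X125.26 Y54.54
G01 X161.46 Y39.54
G01 X197.66 Y54.54
G01 X212.66 Y90.74
M5
G0 X180.70 Y96.69
M3 S571
G01 X203.50 Y5.92 F1509
G01 X148.75 Y67.40
G01 X215.20 Y66.81
G01 X53.33 Y58.54
M5
G0 X72.53 Y156.54
M3 S571
G01 X154.68 Y156.54 F1509
G01 X154.68 Y90.86
G01 X72.53 Y90.86
G01 X72.53 Y156.54
M5
G0 X173.93 Y68.47
M3 S571
G01 X164.03 Y92.36 F1509
G01 X140.14 Y102.26
G01 X116.25 Y92.36
G01 X106.35 Y68.47
G01 X116.25 Y44.58
G01 X140.14 Y34.68
G01 X164.03 Y44.58
G01 X173.93 Y68.47
M5

viewBox `0 0 291.46 159.66` with mm width/height → 1 unit = 1 mm. Flip: y_m = 159.66 − y_svg.

**Shape 1** — `<circle>` circle, stroke `#ff8800` → score (S571, F1509). Machine vertices: (212.66,90.74) → (197.66,126.94) → (161.46,141.94) → (125.26,126.94) → (110.26,90.74) → (125.26,54.54) → (161.46,39.54) → (197.66,54.54) → (212.66,90.74). Closed: final G1 returns to the first vertex.

**Shape 2** — `<polyline>` open polyline, stroke `#ff8800` → score (S571, F1509). Machine vertices: (180.70,96.69) → (203.50,5.92) → (148.75,67.40) → (215.20,66.81) → (53.33,58.54). Open path.

**Shape 3** — `<polygon>` rectangle, stroke `#ff8800` → score (S571, F1509). Machine vertices: (72.53,156.54) → (154.68,156.54) → (154.68,90.86) → (72.53,90.86) → (72.53,156.54). Closed: final G1 returns to the first vertex.

**Shape 4** — `<circle>` circle, stroke `#ff8800` → score (S571, F1509). Machine vertices: (173.93,68.47) → (164.03,92.36) → (140.14,102.26) → (116.25,92.36) → (106.35,68.47) → (116.25,44.58) → (140.14,34.68) → (164.03,44.58) → (173.93,68.47). Closed: final G1 returns to the first vertex.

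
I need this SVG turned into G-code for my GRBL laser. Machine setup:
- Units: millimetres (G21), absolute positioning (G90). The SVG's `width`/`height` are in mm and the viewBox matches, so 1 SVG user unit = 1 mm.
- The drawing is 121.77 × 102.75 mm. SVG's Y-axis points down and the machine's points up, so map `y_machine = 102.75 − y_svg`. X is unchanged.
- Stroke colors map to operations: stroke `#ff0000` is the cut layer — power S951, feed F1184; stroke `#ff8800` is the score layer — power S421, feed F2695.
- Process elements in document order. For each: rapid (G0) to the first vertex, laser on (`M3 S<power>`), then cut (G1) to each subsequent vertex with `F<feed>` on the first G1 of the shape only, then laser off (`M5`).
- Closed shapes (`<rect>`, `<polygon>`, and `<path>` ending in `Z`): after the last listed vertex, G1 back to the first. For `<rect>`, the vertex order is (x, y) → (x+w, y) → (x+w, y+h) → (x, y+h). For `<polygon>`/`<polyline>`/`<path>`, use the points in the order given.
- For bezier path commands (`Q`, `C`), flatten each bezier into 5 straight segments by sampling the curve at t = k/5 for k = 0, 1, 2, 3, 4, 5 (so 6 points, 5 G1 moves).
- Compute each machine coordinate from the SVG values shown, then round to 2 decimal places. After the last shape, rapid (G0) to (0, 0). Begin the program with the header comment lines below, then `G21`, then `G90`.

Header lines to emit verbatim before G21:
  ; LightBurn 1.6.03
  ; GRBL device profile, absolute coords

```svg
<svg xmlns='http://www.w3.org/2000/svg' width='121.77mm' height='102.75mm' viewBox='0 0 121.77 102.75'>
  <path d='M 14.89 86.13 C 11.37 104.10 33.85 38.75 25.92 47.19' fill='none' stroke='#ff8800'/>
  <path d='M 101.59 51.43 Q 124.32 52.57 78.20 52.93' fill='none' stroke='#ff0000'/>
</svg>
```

1 u = 1 mm; y_m = 102.75 − y.

[1] `<path>` cubic bezier, #ff8800→score S421 F2695: (14.89,16.62) → (15.45,14.58) → (19.54,24.99) → (24.45,40.32) → (27.48,53.03) → (25.92,55.56)

[2] `<path>` quadratic bezier, #ff0000→cut S951 F1184: (101.59,51.32) → (107.93,50.90) → (108.76,50.53) → (104.08,50.23) → (93.89,50.00) → (78.20,49.82)

; LightBurn 1.6.03
; GRBL device profile, absolute coords
G21
G90
G0 X14.89 Y16.62
M3 S421
G1 X15.45 Y14.58 F2695
G1 X19.54 Y24.99
G1 X24.45 Y40.32
G1 X27.48 Y53.03
G1 X25.92 Y55.56
M5
G0 X101.59 Y51.32
M3 S951
G1 X107.93 Y50.90 F1184
G1 X108.76 Y50.53
G1 X104.08 Y50.23
G1 X93.89 Y50.00
G1 X78.20 Y49.82
M5
G0 X0.00 Y0.00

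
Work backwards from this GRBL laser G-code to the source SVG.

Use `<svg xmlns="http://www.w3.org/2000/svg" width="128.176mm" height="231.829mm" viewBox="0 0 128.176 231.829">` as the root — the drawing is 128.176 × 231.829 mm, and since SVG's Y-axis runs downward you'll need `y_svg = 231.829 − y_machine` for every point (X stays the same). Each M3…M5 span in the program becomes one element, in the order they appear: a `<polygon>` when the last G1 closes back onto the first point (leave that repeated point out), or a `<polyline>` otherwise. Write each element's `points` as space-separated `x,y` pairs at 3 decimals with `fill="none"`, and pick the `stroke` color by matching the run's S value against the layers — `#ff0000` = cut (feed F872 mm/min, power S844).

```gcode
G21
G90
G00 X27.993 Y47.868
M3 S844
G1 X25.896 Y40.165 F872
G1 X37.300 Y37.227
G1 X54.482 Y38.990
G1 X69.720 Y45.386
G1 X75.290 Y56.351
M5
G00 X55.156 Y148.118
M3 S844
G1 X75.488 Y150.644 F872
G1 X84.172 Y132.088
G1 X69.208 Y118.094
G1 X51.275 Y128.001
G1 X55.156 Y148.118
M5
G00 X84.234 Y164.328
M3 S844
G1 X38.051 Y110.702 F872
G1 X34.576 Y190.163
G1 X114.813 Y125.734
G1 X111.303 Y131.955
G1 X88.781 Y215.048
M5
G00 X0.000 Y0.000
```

<svg xmlns="http://www.w3.org/2000/svg" width="128.176mm" height="231.829mm" viewBox="0 0 128.176 231.829">
  <polyline points="27.993,183.961 25.896,191.664 37.300,194.602 54.482,192.839 69.720,186.443 75.290,175.478" fill="none" stroke="#ff0000"/>
  <polygon points="55.156,83.711 75.488,81.185 84.172,99.741 69.208,113.735 51.275,103.828" fill="none" stroke="#ff0000"/>
  <polyline points="84.234,67.501 38.051,121.127 34.576,41.666 114.813,106.095 111.303,99.874 88.781,16.781" fill="none" stroke="#ff0000"/>
</svg>

Machine Y-up, SVG Y-down with viewBox height 231.829, so y_svg = 231.829 − y_machine; X carries over. Every run uses S844, so all elements get stroke `#ff0000` (cut).

Run 1: The run is open, so emit a `<polyline>` with points (Y-flipped): 27.993,183.961 25.896,191.664 37.300,194.602 54.482,192.839 69.720,186.443 75.290,175.478.

Run 2: The run returns to its start, so emit a `<polygon>` with points (Y-flipped): 55.156,83.711 75.488,81.185 84.172,99.741 69.208,113.735 51.275,103.828.

Run 3: The run is open, so emit a `<polyline>` with points (Y-flipped): 84.234,67.501 38.051,121.127 34.576,41.666 114.813,106.095 111.303,99.874 88.781,16.781.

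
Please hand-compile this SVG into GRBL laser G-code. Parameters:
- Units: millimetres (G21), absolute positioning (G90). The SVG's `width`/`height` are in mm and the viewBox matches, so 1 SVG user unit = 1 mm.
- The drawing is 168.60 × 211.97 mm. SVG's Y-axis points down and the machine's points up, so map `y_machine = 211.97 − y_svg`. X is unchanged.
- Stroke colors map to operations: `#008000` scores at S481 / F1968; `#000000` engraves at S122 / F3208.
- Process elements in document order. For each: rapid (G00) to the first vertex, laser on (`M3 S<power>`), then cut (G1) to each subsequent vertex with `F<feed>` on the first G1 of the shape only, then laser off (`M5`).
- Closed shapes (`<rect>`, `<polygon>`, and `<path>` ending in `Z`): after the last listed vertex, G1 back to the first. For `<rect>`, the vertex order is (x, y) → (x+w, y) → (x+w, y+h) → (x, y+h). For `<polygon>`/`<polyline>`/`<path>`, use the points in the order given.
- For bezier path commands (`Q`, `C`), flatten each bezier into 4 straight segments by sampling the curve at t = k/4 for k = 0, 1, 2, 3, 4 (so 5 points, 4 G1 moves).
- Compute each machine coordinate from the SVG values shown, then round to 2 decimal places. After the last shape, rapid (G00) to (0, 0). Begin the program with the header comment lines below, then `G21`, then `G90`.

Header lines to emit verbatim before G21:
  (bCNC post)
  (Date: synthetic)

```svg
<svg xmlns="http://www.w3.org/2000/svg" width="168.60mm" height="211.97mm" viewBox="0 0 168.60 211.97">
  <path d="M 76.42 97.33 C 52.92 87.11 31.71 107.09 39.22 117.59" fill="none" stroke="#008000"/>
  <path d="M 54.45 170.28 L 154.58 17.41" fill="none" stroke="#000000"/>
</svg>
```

(bCNC post)
(Date: synthetic)
G21
G90
G00 X76.42 Y114.64
M3 S481
G1 X59.64 Y117.26 F1968
G1 X46.19 Y112.28
G1 X38.56 Y103.41
G1 X39.22 Y94.38
M5
G00 X54.45 Y41.69
M3 S122
G1 X154.58 Y194.56 F3208
M5
G00 X0.00 Y0.00

Since the viewBox matches the mm dimensions, user units are millimetres directly. The only transform is the Y-flip y_m = 211.97 − y_svg.

Shape 1 is a cubic bezier drawn with `<path>`. Its stroke #008000 means score at S481, F1968. After flipping Y the toolpath is (76.42,114.64) → (59.64,117.26) → (46.19,112.28) → (38.56,103.41) → (39.22,94.38).

Shape 2 is a line segment drawn with `<path>`. Its stroke #000000 means engrave at S122, F3208. After flipping Y the toolpath is (54.45,41.69) → (154.58,194.56).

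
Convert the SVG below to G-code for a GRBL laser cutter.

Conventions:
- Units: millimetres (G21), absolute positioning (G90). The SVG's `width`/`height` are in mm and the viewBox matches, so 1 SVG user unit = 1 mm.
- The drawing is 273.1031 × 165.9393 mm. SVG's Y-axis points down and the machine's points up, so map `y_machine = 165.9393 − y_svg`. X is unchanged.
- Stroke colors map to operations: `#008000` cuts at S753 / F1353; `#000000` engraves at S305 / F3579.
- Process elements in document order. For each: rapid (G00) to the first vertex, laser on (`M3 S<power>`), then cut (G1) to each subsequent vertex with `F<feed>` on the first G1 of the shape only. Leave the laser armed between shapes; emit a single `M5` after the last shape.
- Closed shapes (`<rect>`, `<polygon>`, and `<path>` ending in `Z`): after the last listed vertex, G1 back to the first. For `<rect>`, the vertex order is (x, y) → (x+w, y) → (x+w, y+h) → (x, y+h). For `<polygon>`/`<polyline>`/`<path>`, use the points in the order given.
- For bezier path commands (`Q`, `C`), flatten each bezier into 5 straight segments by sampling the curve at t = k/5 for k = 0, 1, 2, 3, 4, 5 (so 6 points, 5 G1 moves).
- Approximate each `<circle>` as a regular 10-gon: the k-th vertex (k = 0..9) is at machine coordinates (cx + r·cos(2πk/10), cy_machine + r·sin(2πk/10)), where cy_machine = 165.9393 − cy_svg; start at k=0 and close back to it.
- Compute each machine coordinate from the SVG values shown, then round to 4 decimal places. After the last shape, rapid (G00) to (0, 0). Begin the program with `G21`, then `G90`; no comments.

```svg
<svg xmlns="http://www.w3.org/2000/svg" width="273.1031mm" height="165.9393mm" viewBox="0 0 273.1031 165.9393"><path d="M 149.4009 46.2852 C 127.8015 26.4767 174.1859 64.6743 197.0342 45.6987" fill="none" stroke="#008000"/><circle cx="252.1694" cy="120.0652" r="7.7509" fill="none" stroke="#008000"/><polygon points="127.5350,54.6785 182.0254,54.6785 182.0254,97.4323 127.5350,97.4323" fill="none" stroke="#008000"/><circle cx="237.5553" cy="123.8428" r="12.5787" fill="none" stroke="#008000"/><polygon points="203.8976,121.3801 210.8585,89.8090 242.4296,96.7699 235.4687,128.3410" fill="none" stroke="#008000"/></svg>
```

1 u = 1 mm; y_m = 165.9393 − y.

[1] `<path>` cubic bezier, #008000→cut S753 F1353: (149.4009,119.6541) → (143.8672,125.4999) → (150.2566,122.9528) → (164.1762,117.5415) → (181.2330,114.7946) → (197.0342,120.2406)

[2] `<circle>` circle, #008000→cut S753 F1353: (259.9203,45.8741) → (258.4400,50.4300) → (254.5646,53.2456) → (249.7742,53.2456) → (245.8988,50.4300) → (244.4185,45.8741) → (245.8988,41.3182) → (249.7742,38.5026) → (254.5646,38.5026) → (258.4400,41.3182) → (259.9203,45.8741) (closed)

[3] `<polygon>` rectangle, #008000→cut S753 F1353: (127.5350,111.2608) → (182.0254,111.2608) → (182.0254,68.5070) → (127.5350,68.5070) → (127.5350,111.2608) (closed)

[4] `<circle>` circle, #008000→cut S753 F1353: (250.1340,42.0965) → (247.7317,49.4901) → (241.4423,54.0596) → (233.6683,54.0596) → (227.3789,49.4901) → (224.9766,42.0965) → (227.3789,34.7029) → (233.6683,30.1334) → (241.4423,30.1334) → (247.7317,34.7029) → (250.1340,42.0965) (closed)

[5] `<polygon>` regular polygon, #008000→cut S753 F1353: (203.8976,44.5592) → (210.8585,76.1303) → (242.4296,69.1694) → (235.4687,37.5983) → (203.8976,44.5592) (closed)

G21
G90
G00 X149.4009 Y119.6541
M3 S753
G1 X143.8672 Y125.4999 F1353
G1 X150.2566 Y122.9528
G1 X164.1762 Y117.5415
G1 X181.2330 Y114.7946
G1 X197.0342 Y120.2406
G00 X259.9203 Y45.8741
M3 S753
G1 X258.4400 Y50.4300 F1353
G1 X254.5646 Y53.2456
G1 X249.7742 Y53.2456
G1 X245.8988 Y50.4300
G1 X244.4185 Y45.8741
G1 X245.8988 Y41.3182
G1 X249.7742 Y38.5026
G1 X254.5646 Y38.5026
G1 X258.4400 Y41.3182
G1 X259.9203 Y45.8741
G00 X127.5350 Y111.2608
M3 S753
G1 X182.0254 Y111.2608 F1353
G1 X182.0254 Y68.5070
G1 X127.5350 Y68.5070
G1 X127.5350 Y111.2608
G00 X250.1340 Y42.0965
M3 S753
G1 X247.7317 Y49.4901 F1353
G1 X241.4423 Y54.0596
G1 X233.6683 Y54.0596
G1 X227.3789 Y49.4901
G1 X224.9766 Y42.0965
G1 X227.3789 Y34.7029
G1 X233.6683 Y30.1334
G1 X241.4423 Y30.1334
G1 X247.7317 Y34.7029
G1 X250.1340 Y42.0965
G00 X203.8976 Y44.5592
M3 S753
G1 X210.8585 Y76.1303 F1353
G1 X242.4296 Y69.1694
G1 X235.4687 Y37.5983
G1 X203.8976 Y44.5592
M5
G00 X0.0000 Y0.0000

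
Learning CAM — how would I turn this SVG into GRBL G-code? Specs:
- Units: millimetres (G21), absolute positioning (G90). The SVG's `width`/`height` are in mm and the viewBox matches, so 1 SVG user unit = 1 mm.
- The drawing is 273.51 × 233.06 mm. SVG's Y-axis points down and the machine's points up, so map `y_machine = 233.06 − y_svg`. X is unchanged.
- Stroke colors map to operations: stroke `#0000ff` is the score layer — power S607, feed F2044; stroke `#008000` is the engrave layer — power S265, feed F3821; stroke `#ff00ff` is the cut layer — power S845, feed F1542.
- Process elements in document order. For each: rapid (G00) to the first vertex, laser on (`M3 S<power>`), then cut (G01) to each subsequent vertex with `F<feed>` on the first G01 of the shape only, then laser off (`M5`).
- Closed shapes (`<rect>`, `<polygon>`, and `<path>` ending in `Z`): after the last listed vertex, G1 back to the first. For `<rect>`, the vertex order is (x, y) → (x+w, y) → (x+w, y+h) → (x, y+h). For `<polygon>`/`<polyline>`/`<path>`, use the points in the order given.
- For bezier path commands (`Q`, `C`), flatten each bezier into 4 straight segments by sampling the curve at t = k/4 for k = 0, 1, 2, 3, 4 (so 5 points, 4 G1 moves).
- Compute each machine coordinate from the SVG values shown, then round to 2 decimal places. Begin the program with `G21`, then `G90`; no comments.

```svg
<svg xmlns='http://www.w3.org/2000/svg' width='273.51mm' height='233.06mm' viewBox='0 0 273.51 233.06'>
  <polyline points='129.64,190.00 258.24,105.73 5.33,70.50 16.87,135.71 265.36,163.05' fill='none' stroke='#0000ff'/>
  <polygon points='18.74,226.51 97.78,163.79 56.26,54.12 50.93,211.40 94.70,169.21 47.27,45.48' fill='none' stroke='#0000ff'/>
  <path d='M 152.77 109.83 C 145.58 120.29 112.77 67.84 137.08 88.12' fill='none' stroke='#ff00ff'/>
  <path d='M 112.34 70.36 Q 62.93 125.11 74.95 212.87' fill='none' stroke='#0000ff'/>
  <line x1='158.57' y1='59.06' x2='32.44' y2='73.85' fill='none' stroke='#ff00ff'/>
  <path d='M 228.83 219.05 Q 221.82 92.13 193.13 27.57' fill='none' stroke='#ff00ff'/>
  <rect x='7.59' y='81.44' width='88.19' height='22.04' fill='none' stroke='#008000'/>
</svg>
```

G21
G90
G00 X129.64 Y43.06
M3 S607
G01 X258.24 Y127.33 F2044
G01 X5.33 Y162.56
G01 X16.87 Y97.35
G01 X265.36 Y70.01
M5
G00 X18.74 Y6.55
M3 S607
G01 X97.78 Y69.27 F2044
G01 X56.26 Y178.94
G01 X50.93 Y21.66
G01 X94.70 Y63.85
G01 X47.27 Y187.58
G01 X18.74 Y6.55
M5
G00 X152.77 Y123.23
M3 S845
G01 X143.87 Y125.06 F1542
G01 X133.11 Y137.77
G01 X128.26 Y148.63
G01 X137.08 Y144.94
M5
G00 X112.34 Y162.70
M3 S607
G01 X91.47 Y133.26 F2044
G01 X78.29 Y99.70
G01 X72.78 Y62.01
G01 X74.95 Y20.19
M5
G00 X158.57 Y174.00
M3 S845
G01 X32.44 Y159.21 F1542
M5
G00 X228.83 Y14.01
M3 S845
G01 X223.97 Y73.57 F1542
G01 X216.40 Y125.34
G01 X206.12 Y169.31
G01 X193.13 Y205.49
M5
G00 X7.59 Y151.62
M3 S265
G01 X95.78 Y151.62 F3821
G01 X95.78 Y129.58
G01 X7.59 Y129.58
G01 X7.59 Y151.62
M5

viewBox `0 0 273.51 233.06` with mm width/height → 1 unit = 1 mm. Flip: y_m = 233.06 − y_svg.

**Shape 1** — `<polyline>` open polyline, stroke `#0000ff` → score (S607, F2044). Machine vertices: (129.64,43.06) → (258.24,127.33) → (5.33,162.56) → (16.87,97.35) → (265.36,70.01). Open path.

**Shape 2** — `<polygon>` closed polygon, stroke `#0000ff` → score (S607, F2044). Machine vertices: (18.74,6.55) → (97.78,69.27) → (56.26,178.94) → (50.93,21.66) → (94.70,63.85) → (47.27,187.58) → (18.74,6.55). Closed: final G1 returns to the first vertex.

**Shape 3** — `<path>` cubic bezier, stroke `#ff00ff` → cut (S845, F1542). Control points (SVG): P0=(152.77,109.83), P1=(145.58,120.29), P2=(112.77,67.84), P3=(137.08,88.12); sampled at t=k/4. Machine vertices: (152.77,123.23) → (143.87,125.06) → (133.11,137.77) → (128.26,148.63) → (137.08,144.94). Open path.

**Shape 4** — `<path>` quadratic bezier, stroke `#0000ff` → score (S607, F2044). Control points (SVG): P0=(112.34,70.36), P1=(62.93,125.11), P2=(74.95,212.87); sampled at t=k/4. Machine vertices: (112.34,162.70) → (91.47,133.26) → (78.29,99.70) → (72.78,62.01) → (74.95,20.19). Open path.

**Shape 5** — `<line>` line segment, stroke `#ff00ff` → cut (S845, F1542). Machine vertices: (158.57,174.00) → (32.44,159.21). Open path.

**Shape 6** — `<path>` quadratic bezier, stroke `#ff00ff` → cut (S845, F1542). Control points (SVG): P0=(228.83,219.05), P1=(221.82,92.13), P2=(193.13,27.57); sampled at t=k/4. Machine vertices: (228.83,14.01) → (223.97,73.57) → (216.40,125.34) → (206.12,169.31) → (193.13,205.49). Open path.

**Shape 7** — `<rect>` rectangle, stroke `#008000` → engrave (S265, F3821). Machine vertices: (7.59,151.62) → (95.78,151.62) → (95.78,129.58) → (7.59,129.58) → (7.59,151.62). Closed: final G1 returns to the first vertex.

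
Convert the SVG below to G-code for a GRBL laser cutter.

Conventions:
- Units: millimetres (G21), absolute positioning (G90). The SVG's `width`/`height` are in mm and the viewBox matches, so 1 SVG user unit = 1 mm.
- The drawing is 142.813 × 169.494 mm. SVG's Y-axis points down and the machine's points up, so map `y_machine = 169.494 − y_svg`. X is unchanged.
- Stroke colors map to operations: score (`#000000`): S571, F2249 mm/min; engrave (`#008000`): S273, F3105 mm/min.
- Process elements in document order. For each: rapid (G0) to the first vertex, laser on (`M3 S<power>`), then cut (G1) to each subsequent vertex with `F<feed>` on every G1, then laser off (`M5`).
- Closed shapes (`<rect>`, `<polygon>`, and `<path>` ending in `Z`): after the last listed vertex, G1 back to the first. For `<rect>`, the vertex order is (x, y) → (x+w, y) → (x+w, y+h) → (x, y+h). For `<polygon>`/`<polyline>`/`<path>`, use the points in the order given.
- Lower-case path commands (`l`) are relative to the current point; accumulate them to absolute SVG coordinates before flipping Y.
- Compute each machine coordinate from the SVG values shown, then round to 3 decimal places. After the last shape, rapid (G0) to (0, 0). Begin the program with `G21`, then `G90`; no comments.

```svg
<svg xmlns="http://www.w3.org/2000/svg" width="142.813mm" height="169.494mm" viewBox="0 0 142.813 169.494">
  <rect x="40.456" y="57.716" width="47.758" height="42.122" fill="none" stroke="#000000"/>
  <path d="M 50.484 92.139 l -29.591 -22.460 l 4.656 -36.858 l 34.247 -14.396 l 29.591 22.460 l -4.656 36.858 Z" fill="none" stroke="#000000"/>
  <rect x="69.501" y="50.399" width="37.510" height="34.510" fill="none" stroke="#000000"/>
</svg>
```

G21
G90
G0 X40.456 Y111.778
M3 S571
G1 X88.214 Y111.778 F2249
G1 X88.214 Y69.656 F2249
G1 X40.456 Y69.656 F2249
G1 X40.456 Y111.778 F2249
M5
G0 X50.484 Y77.355
M3 S571
G1 X20.893 Y99.815 F2249
G1 X25.549 Y136.673 F2249
G1 X59.796 Y151.069 F2249
G1 X89.387 Y128.609 F2249
G1 X84.731 Y91.751 F2249
G1 X50.484 Y77.355 F2249
M5
G0 X69.501 Y119.095
M3 S571
G1 X107.011 Y119.095 F2249
G1 X107.011 Y84.585 F2249
G1 X69.501 Y84.585 F2249
G1 X69.501 Y119.095 F2249
M5
G0 X0.000 Y0.000

Since the viewBox matches the mm dimensions, user units are millimetres directly. The only transform is the Y-flip y_m = 169.494 − y_svg.

Shape 1 is a rectangle drawn with `<rect>`. Its stroke #000000 means score at S571, F2249. After flipping Y the toolpath is (40.456,111.778) → (88.214,111.778) → (88.214,69.656) → (40.456,69.656) → (40.456,111.778), returning to the start.

Shape 2 is a regular polygon drawn with `<path>`. Its stroke #000000 means score at S571, F2249. After flipping Y the toolpath is (50.484,77.355) → (20.893,99.815) → (25.549,136.673) → (59.796,151.069) → (89.387,128.609) → (84.731,91.751) → (50.484,77.355), returning to the start.

Shape 3 is a rectangle drawn with `<rect>`. Its stroke #000000 means score at S571, F2249. After flipping Y the toolpath is (69.501,119.095) → (107.011,119.095) → (107.011,84.585) → (69.501,84.585) → (69.501,119.095), returning to the start.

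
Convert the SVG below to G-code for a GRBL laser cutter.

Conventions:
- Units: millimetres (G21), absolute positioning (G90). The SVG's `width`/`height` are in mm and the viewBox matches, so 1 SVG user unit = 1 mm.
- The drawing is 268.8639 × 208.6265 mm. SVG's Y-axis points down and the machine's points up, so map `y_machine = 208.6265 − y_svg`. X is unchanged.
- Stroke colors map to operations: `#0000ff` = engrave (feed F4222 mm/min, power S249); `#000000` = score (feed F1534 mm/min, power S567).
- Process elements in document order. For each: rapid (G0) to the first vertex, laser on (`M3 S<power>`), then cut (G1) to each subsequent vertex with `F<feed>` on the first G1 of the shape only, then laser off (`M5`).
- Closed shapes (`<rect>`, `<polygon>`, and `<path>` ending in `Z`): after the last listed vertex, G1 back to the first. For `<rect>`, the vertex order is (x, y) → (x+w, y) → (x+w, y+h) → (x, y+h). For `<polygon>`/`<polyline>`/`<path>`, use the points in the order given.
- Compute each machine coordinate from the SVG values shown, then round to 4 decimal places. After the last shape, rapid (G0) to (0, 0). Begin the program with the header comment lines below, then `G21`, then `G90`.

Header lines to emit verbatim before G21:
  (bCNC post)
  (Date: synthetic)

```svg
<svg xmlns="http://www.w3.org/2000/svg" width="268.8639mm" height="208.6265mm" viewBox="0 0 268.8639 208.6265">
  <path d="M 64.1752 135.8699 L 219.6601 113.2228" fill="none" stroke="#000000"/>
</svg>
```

viewBox `0 0 268.8639 208.6265` with mm width/height → 1 unit = 1 mm. Flip: y_m = 208.6265 − y_svg.

**Shape 1** — `<path>` line segment, stroke `#000000` → score (S567, F1534). Machine vertices: (64.1752,72.7566) → (219.6601,95.4037). Open path.

(bCNC post)
(Date: synthetic)
G21
G90
G0 X64.1752 Y72.7566
M3 S567
G1 X219.6601 Y95.4037 F1534
M5
G0 X0.0000 Y0.0000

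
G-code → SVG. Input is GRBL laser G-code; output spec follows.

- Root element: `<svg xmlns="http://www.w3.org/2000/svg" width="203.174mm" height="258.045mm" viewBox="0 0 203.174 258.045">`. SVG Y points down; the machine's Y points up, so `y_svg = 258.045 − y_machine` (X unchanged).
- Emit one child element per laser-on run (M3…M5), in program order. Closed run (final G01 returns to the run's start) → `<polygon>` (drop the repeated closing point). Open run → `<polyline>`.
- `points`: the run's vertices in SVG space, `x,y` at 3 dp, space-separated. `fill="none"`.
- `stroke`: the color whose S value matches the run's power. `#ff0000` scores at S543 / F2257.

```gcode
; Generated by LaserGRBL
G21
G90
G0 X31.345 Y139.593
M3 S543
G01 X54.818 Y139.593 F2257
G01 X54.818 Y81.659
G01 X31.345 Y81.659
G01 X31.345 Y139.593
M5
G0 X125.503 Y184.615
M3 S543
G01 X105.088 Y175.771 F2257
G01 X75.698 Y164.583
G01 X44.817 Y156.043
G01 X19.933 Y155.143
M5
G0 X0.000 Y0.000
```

<svg xmlns="http://www.w3.org/2000/svg" width="203.174mm" height="258.045mm" viewBox="0 0 203.174 258.045">
  <polygon points="31.345,118.452 54.818,118.452 54.818,176.386 31.345,176.386" fill="none" stroke="#ff0000"/>
  <polyline points="125.503,73.430 105.088,82.274 75.698,93.462 44.817,102.002 19.933,102.902" fill="none" stroke="#ff0000"/>
</svg>

y_svg = 258.045 − y_m. Every run uses S543, so all elements get stroke `#ff0000` (score).

[1] closed run; points: 31.345,118.452 54.818,118.452 54.818,176.386 31.345,176.386

[2] open run; points: 125.503,73.430 105.088,82.274 75.698,93.462 44.817,102.002 19.933,102.902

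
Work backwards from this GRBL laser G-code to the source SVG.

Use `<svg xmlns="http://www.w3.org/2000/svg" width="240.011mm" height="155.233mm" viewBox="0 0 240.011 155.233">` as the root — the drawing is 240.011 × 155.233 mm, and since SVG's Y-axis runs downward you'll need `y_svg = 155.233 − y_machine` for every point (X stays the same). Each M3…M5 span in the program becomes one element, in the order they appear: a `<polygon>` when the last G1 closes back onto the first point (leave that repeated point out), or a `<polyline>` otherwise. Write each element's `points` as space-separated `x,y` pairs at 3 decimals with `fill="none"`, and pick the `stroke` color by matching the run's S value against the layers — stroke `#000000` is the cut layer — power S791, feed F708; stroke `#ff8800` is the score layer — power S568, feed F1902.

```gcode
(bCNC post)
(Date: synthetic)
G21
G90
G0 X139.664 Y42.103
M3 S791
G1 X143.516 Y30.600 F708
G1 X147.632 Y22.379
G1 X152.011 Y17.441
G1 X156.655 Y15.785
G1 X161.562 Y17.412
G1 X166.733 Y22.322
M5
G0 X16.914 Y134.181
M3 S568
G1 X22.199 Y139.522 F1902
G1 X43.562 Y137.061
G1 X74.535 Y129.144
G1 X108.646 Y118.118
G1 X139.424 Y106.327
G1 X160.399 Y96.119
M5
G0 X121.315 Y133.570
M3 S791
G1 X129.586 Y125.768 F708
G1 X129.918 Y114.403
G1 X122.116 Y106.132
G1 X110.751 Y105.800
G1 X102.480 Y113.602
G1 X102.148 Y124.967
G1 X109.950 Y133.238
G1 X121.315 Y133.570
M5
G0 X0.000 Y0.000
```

<svg xmlns="http://www.w3.org/2000/svg" width="240.011mm" height="155.233mm" viewBox="0 0 240.011 155.233">
  <polyline points="139.664,113.130 143.516,124.633 147.632,132.854 152.011,137.792 156.655,139.448 161.562,137.821 166.733,132.911" fill="none" stroke="#000000"/>
  <polyline points="16.914,21.052 22.199,15.711 43.562,18.172 74.535,26.089 108.646,37.115 139.424,48.906 160.399,59.114" fill="none" stroke="#ff8800"/>
  <polygon points="121.315,21.663 129.586,29.465 129.918,40.830 122.116,49.101 110.751,49.433 102.480,41.631 102.148,30.266 109.950,21.995" fill="none" stroke="#000000"/>
</svg>

Machine Y-up, SVG Y-down with viewBox height 155.233, so y_svg = 155.233 − y_machine; X carries over.

Run 1: the run's S791 means `#000000` (cut). The run is open, so emit a `<polyline>` with points (Y-flipped): 139.664,113.130 143.516,124.633 147.632,132.854 152.011,137.792 156.655,139.448 161.562,137.821 166.733,132.911.

Run 2: power S568 maps to stroke `#ff8800` (score). The run is open, so emit a `<polyline>` with points (Y-flipped): 16.914,21.052 22.199,15.711 43.562,18.172 74.535,26.089 108.646,37.115 139.424,48.906 160.399,59.114.

Run 3: power S791 maps to stroke `#000000` (cut). The run returns to its start, so emit a `<polygon>` with points (Y-flipped): 121.315,21.663 129.586,29.465 129.918,40.830 122.116,49.101 110.751,49.433 102.480,41.631 102.148,30.266 109.950,21.995.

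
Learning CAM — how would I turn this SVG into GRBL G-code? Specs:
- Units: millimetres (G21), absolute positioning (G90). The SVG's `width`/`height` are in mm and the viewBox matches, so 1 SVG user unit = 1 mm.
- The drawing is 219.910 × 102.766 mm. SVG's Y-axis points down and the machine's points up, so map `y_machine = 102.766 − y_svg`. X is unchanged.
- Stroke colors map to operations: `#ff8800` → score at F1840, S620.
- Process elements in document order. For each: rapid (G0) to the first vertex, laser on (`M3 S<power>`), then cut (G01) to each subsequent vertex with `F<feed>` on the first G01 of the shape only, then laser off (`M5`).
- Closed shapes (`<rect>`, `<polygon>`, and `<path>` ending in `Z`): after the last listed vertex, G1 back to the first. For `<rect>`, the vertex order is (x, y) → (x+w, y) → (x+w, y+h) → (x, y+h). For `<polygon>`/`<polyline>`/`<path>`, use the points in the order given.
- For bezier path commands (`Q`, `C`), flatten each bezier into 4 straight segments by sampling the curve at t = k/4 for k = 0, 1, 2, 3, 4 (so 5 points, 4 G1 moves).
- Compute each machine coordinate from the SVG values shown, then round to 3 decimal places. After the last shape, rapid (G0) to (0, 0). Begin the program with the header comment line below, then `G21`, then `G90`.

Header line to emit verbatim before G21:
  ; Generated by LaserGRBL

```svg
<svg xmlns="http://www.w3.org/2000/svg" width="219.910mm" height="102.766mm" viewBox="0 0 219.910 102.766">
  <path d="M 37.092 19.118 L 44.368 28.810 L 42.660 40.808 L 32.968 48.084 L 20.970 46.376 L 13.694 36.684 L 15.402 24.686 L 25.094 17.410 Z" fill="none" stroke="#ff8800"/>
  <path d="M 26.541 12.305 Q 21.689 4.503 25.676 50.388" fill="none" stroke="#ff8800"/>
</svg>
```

Since the viewBox matches the mm dimensions, user units are millimetres directly. The only transform is the Y-flip y_m = 102.766 − y_svg.

Shape 1 is a regular polygon drawn with `<path>`. Its stroke #ff8800 means score at S620, F1840. After flipping Y the toolpath is (37.092,83.648) → (44.368,73.956) → (42.660,61.958) → (32.968,54.682) → (20.970,56.390) → (13.694,66.082) → (15.402,78.080) → (25.094,85.356) → (37.092,83.648), returning to the start.

Shape 2 is a quadratic bezier drawn with `<path>`. Its stroke #ff8800 means score at S620, F1840. After flipping Y the toolpath is (26.541,90.461) → (24.667,91.007) → (23.899,84.841) → (24.235,71.965) → (25.676,52.378).

; Generated by LaserGRBL
G21
G90
G0 X37.092 Y83.648
M3 S620
G01 X44.368 Y73.956 F1840
G01 X42.660 Y61.958
G01 X32.968 Y54.682
G01 X20.970 Y56.390
G01 X13.694 Y66.082
G01 X15.402 Y78.080
G01 X25.094 Y85.356
G01 X37.092 Y83.648
M5
G0 X26.541 Y90.461
M3 S620
G01 X24.667 Y91.007 F1840
G01 X23.899 Y84.841
G01 X24.235 Y71.965
G01 X25.676 Y52.378
M5
G0 X0.000 Y0.000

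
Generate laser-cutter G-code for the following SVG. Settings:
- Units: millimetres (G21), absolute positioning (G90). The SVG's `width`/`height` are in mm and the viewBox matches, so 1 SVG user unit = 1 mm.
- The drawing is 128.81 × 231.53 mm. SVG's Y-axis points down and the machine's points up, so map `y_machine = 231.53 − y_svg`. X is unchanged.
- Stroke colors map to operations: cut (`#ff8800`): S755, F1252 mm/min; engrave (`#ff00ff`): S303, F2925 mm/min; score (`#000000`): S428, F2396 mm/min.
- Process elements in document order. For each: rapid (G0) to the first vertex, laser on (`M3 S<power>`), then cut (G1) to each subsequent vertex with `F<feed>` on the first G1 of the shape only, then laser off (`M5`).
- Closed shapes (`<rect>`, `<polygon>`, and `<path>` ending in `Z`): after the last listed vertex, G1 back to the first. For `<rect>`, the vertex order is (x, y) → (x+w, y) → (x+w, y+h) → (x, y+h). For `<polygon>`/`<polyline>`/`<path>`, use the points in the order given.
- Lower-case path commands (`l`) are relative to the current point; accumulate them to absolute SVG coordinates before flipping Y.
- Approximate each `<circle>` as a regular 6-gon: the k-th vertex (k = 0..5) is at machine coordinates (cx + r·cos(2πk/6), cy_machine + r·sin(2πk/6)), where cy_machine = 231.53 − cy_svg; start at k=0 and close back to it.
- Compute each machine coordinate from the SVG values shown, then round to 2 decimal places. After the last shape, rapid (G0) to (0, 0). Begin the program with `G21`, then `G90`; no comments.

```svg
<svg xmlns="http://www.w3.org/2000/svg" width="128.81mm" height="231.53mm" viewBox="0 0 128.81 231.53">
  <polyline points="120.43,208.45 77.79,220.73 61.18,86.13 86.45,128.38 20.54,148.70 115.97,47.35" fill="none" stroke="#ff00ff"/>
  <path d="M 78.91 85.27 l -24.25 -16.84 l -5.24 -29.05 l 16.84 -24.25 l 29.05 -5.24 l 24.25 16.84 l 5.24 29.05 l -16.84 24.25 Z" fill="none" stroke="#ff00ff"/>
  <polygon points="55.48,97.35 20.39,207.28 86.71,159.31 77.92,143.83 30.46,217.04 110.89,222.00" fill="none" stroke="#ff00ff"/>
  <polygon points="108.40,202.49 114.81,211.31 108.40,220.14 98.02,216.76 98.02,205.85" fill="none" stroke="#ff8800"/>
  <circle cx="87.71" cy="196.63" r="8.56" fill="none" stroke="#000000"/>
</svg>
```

1 u = 1 mm; y_m = 231.53 − y.

[1] `<polyline>` open polyline, #ff00ff→engrave S303 F2925: (120.43,23.08) → (77.79,10.80) → (61.18,145.40) → (86.45,103.15) → (20.54,82.83) → (115.97,184.18)

[2] `<path>` regular polygon, #ff00ff→engrave S303 F2925: (78.91,146.26) → (54.66,163.10) → (49.42,192.15) → (66.26,216.40) → (95.31,221.64) → (119.56,204.80) → (124.80,175.75) → (107.96,151.50) → (78.91,146.26) (closed)

[3] `<polygon>` closed polygon, #ff00ff→engrave S303 F2925: (55.48,134.18) → (20.39,24.25) → (86.71,72.22) → (77.92,87.70) → (30.46,14.49) → (110.89,9.53) → (55.48,134.18) (closed)

[4] `<polygon>` regular polygon, #ff8800→cut S755 F1252: (108.40,29.04) → (114.81,20.22) → (108.40,11.39) → (98.02,14.77) → (98.02,25.68) → (108.40,29.04) (closed)

[5] `<circle>` circle, #000000→score S428 F2396: (96.27,34.90) → (91.99,42.31) → (83.43,42.31) → (79.15,34.90) → (83.43,27.49) → (91.99,27.49) → (96.27,34.90) (closed)

G21
G90
G0 X120.43 Y23.08
M3 S303
G1 X77.79 Y10.80 F2925
G1 X61.18 Y145.40
G1 X86.45 Y103.15
G1 X20.54 Y82.83
G1 X115.97 Y184.18
M5
G0 X78.91 Y146.26
M3 S303
G1 X54.66 Y163.10 F2925
G1 X49.42 Y192.15
G1 X66.26 Y216.40
G1 X95.31 Y221.64
G1 X119.56 Y204.80
G1 X124.80 Y175.75
G1 X107.96 Y151.50
G1 X78.91 Y146.26
M5
G0 X55.48 Y134.18
M3 S303
G1 X20.39 Y24.25 F2925
G1 X86.71 Y72.22
G1 X77.92 Y87.70
G1 X30.46 Y14.49
G1 X110.89 Y9.53
G1 X55.48 Y134.18
M5
G0 X108.40 Y29.04
M3 S755
G1 X114.81 Y20.22 F1252
G1 X108.40 Y11.39
G1 X98.02 Y14.77
G1 X98.02 Y25.68
G1 X108.40 Y29.04
M5
G0 X96.27 Y34.90
M3 S428
G1 X91.99 Y42.31 F2396
G1 X83.43 Y42.31
G1 X79.15 Y34.90
G1 X83.43 Y27.49
G1 X91.99 Y27.49
G1 X96.27 Y34.90
M5
G0 X0.00 Y0.00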